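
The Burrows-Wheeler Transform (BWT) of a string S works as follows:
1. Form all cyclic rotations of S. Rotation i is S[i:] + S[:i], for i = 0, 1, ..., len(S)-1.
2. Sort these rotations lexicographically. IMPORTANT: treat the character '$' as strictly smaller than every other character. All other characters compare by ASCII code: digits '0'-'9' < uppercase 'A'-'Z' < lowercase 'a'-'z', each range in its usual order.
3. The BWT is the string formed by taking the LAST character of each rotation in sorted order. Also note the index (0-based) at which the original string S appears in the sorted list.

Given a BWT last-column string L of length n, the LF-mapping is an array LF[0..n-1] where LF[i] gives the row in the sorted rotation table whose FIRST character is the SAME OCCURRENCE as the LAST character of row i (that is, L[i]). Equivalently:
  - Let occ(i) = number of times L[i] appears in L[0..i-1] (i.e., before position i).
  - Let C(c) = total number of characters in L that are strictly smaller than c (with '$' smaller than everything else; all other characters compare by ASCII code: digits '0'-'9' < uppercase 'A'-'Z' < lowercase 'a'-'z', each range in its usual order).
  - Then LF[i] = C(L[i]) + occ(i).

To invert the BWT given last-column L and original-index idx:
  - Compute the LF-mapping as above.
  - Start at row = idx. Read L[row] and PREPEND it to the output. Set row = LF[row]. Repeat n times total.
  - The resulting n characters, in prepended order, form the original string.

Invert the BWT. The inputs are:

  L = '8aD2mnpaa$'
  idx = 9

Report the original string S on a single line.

LF mapping: 2 4 3 1 7 8 9 5 6 0
Walk LF starting at row 9, prepending L[row]:
  step 1: row=9, L[9]='$', prepend. Next row=LF[9]=0
  step 2: row=0, L[0]='8', prepend. Next row=LF[0]=2
  step 3: row=2, L[2]='D', prepend. Next row=LF[2]=3
  step 4: row=3, L[3]='2', prepend. Next row=LF[3]=1
  step 5: row=1, L[1]='a', prepend. Next row=LF[1]=4
  step 6: row=4, L[4]='m', prepend. Next row=LF[4]=7
  step 7: row=7, L[7]='a', prepend. Next row=LF[7]=5
  step 8: row=5, L[5]='n', prepend. Next row=LF[5]=8
  step 9: row=8, L[8]='a', prepend. Next row=LF[8]=6
  step 10: row=6, L[6]='p', prepend. Next row=LF[6]=9
Reversed output: panama2D8$

Answer: panama2D8$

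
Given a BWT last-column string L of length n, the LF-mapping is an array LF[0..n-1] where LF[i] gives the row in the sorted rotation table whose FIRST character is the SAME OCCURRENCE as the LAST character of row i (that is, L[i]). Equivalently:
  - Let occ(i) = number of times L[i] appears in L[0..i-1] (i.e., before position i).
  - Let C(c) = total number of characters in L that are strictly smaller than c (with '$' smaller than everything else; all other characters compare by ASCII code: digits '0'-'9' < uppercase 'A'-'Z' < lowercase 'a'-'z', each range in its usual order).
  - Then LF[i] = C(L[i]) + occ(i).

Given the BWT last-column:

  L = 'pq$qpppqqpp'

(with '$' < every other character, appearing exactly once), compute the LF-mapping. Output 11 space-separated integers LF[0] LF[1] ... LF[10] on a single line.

Char counts: '$':1, 'p':6, 'q':4
C (first-col start): C('$')=0, C('p')=1, C('q')=7
L[0]='p': occ=0, LF[0]=C('p')+0=1+0=1
L[1]='q': occ=0, LF[1]=C('q')+0=7+0=7
L[2]='$': occ=0, LF[2]=C('$')+0=0+0=0
L[3]='q': occ=1, LF[3]=C('q')+1=7+1=8
L[4]='p': occ=1, LF[4]=C('p')+1=1+1=2
L[5]='p': occ=2, LF[5]=C('p')+2=1+2=3
L[6]='p': occ=3, LF[6]=C('p')+3=1+3=4
L[7]='q': occ=2, LF[7]=C('q')+2=7+2=9
L[8]='q': occ=3, LF[8]=C('q')+3=7+3=10
L[9]='p': occ=4, LF[9]=C('p')+4=1+4=5
L[10]='p': occ=5, LF[10]=C('p')+5=1+5=6

Answer: 1 7 0 8 2 3 4 9 10 5 6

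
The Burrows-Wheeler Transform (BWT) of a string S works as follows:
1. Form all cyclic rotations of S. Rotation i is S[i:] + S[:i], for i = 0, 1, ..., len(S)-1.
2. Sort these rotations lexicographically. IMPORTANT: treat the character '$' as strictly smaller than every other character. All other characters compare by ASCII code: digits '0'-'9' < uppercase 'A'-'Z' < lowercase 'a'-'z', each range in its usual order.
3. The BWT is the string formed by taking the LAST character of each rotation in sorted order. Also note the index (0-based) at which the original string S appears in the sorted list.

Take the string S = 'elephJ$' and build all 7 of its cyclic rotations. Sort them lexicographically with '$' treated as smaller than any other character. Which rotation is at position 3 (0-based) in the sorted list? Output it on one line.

All 7 rotations (rotation i = S[i:]+S[:i]):
  rot[0] = elephJ$
  rot[1] = lephJ$e
  rot[2] = ephJ$el
  rot[3] = phJ$ele
  rot[4] = hJ$elep
  rot[5] = J$eleph
  rot[6] = $elephJ
Sorted (with $ < everything):
  sorted[0] = $elephJ
  sorted[1] = J$eleph
  sorted[2] = elephJ$
  sorted[3] = ephJ$el
  sorted[4] = hJ$elep
  sorted[5] = lephJ$e
  sorted[6] = phJ$ele
sorted[3] = ephJ$el

Answer: ephJ$el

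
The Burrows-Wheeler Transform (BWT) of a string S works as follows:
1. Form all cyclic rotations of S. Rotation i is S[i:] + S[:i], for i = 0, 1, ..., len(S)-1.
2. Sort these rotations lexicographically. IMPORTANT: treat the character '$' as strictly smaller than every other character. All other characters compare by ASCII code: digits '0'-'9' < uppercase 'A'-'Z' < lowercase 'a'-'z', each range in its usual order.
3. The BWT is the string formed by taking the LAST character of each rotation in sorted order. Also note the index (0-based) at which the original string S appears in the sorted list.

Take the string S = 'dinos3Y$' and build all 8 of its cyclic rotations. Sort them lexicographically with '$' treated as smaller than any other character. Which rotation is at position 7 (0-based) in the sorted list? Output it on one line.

All 8 rotations (rotation i = S[i:]+S[:i]):
  rot[0] = dinos3Y$
  rot[1] = inos3Y$d
  rot[2] = nos3Y$di
  rot[3] = os3Y$din
  rot[4] = s3Y$dino
  rot[5] = 3Y$dinos
  rot[6] = Y$dinos3
  rot[7] = $dinos3Y
Sorted (with $ < everything):
  sorted[0] = $dinos3Y
  sorted[1] = 3Y$dinos
  sorted[2] = Y$dinos3
  sorted[3] = dinos3Y$
  sorted[4] = inos3Y$d
  sorted[5] = nos3Y$di
  sorted[6] = os3Y$din
  sorted[7] = s3Y$dino
sorted[7] = s3Y$dino

Answer: s3Y$dino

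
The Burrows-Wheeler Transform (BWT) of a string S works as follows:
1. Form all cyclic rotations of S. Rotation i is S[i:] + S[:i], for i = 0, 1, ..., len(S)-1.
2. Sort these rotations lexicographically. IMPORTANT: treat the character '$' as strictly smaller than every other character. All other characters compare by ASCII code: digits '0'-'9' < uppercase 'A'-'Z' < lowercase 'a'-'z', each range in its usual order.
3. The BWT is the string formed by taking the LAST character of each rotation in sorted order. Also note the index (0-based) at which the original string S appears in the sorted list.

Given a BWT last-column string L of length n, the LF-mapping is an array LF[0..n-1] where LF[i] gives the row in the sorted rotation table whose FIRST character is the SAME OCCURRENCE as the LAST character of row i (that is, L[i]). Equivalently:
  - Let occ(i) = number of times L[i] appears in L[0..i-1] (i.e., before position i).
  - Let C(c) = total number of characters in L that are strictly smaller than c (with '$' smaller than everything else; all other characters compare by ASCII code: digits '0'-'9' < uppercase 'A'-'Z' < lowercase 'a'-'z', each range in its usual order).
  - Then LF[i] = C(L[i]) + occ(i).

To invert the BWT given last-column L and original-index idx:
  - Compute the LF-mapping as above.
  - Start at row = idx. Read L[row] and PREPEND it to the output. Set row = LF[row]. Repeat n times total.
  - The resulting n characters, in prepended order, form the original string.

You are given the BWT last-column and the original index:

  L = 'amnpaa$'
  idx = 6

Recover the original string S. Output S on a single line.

Answer: panama$

Derivation:
LF mapping: 1 4 5 6 2 3 0
Walk LF starting at row 6, prepending L[row]:
  step 1: row=6, L[6]='$', prepend. Next row=LF[6]=0
  step 2: row=0, L[0]='a', prepend. Next row=LF[0]=1
  step 3: row=1, L[1]='m', prepend. Next row=LF[1]=4
  step 4: row=4, L[4]='a', prepend. Next row=LF[4]=2
  step 5: row=2, L[2]='n', prepend. Next row=LF[2]=5
  step 6: row=5, L[5]='a', prepend. Next row=LF[5]=3
  step 7: row=3, L[3]='p', prepend. Next row=LF[3]=6
Reversed output: panama$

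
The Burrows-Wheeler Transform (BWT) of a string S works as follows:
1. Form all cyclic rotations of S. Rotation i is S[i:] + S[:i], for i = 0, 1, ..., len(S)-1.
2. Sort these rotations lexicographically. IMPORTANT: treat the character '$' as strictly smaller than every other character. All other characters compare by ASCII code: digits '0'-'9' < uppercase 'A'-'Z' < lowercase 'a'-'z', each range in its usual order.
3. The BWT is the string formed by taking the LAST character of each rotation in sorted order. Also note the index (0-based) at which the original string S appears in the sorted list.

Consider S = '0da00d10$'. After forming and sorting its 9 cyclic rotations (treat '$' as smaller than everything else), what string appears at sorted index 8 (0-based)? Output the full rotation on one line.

Answer: da00d10$0

Derivation:
All 9 rotations (rotation i = S[i:]+S[:i]):
  rot[0] = 0da00d10$
  rot[1] = da00d10$0
  rot[2] = a00d10$0d
  rot[3] = 00d10$0da
  rot[4] = 0d10$0da0
  rot[5] = d10$0da00
  rot[6] = 10$0da00d
  rot[7] = 0$0da00d1
  rot[8] = $0da00d10
Sorted (with $ < everything):
  sorted[0] = $0da00d10
  sorted[1] = 0$0da00d1
  sorted[2] = 00d10$0da
  sorted[3] = 0d10$0da0
  sorted[4] = 0da00d10$
  sorted[5] = 10$0da00d
  sorted[6] = a00d10$0d
  sorted[7] = d10$0da00
  sorted[8] = da00d10$0
sorted[8] = da00d10$0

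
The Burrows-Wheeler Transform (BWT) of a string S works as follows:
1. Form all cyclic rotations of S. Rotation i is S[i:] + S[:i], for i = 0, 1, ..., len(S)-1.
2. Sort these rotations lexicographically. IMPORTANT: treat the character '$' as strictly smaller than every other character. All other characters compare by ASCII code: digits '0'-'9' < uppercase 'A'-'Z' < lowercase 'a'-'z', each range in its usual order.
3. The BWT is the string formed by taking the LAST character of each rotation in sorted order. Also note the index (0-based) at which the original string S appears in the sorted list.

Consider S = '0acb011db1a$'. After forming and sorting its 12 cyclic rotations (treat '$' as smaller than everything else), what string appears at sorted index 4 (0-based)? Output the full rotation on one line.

All 12 rotations (rotation i = S[i:]+S[:i]):
  rot[0] = 0acb011db1a$
  rot[1] = acb011db1a$0
  rot[2] = cb011db1a$0a
  rot[3] = b011db1a$0ac
  rot[4] = 011db1a$0acb
  rot[5] = 11db1a$0acb0
  rot[6] = 1db1a$0acb01
  rot[7] = db1a$0acb011
  rot[8] = b1a$0acb011d
  rot[9] = 1a$0acb011db
  rot[10] = a$0acb011db1
  rot[11] = $0acb011db1a
Sorted (with $ < everything):
  sorted[0] = $0acb011db1a
  sorted[1] = 011db1a$0acb
  sorted[2] = 0acb011db1a$
  sorted[3] = 11db1a$0acb0
  sorted[4] = 1a$0acb011db
  sorted[5] = 1db1a$0acb01
  sorted[6] = a$0acb011db1
  sorted[7] = acb011db1a$0
  sorted[8] = b011db1a$0ac
  sorted[9] = b1a$0acb011d
  sorted[10] = cb011db1a$0a
  sorted[11] = db1a$0acb011
sorted[4] = 1a$0acb011db

Answer: 1a$0acb011db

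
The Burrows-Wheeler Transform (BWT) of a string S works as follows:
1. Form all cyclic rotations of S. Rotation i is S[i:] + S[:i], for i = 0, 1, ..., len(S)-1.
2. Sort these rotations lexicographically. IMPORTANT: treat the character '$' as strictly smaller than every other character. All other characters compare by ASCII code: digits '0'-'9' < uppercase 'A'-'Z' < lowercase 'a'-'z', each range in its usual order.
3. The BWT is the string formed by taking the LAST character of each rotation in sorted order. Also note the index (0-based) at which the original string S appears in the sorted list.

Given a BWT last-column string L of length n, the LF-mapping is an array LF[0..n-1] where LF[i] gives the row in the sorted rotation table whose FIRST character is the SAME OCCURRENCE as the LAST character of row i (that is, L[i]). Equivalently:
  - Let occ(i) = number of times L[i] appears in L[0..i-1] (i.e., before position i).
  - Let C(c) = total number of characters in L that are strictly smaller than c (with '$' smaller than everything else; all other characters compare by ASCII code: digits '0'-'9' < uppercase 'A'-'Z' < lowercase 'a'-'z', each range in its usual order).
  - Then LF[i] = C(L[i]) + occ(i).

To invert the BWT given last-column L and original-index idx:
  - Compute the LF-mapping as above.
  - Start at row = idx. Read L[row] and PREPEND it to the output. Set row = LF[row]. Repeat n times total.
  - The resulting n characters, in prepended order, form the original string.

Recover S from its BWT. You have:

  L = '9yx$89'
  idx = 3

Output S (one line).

LF mapping: 2 5 4 0 1 3
Walk LF starting at row 3, prepending L[row]:
  step 1: row=3, L[3]='$', prepend. Next row=LF[3]=0
  step 2: row=0, L[0]='9', prepend. Next row=LF[0]=2
  step 3: row=2, L[2]='x', prepend. Next row=LF[2]=4
  step 4: row=4, L[4]='8', prepend. Next row=LF[4]=1
  step 5: row=1, L[1]='y', prepend. Next row=LF[1]=5
  step 6: row=5, L[5]='9', prepend. Next row=LF[5]=3
Reversed output: 9y8x9$

Answer: 9y8x9$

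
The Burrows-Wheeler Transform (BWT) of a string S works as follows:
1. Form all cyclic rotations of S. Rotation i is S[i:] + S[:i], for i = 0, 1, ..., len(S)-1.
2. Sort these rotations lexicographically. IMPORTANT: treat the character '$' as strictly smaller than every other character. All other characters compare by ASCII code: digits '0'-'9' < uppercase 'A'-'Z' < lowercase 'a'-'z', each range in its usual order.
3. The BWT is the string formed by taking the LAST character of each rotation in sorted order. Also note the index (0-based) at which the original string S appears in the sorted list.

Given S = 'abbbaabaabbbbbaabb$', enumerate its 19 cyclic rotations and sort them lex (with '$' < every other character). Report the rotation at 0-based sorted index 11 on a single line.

Answer: baabbbbbaabb$abbbaa

Derivation:
All 19 rotations (rotation i = S[i:]+S[:i]):
  rot[0] = abbbaabaabbbbbaabb$
  rot[1] = bbbaabaabbbbbaabb$a
  rot[2] = bbaabaabbbbbaabb$ab
  rot[3] = baabaabbbbbaabb$abb
  rot[4] = aabaabbbbbaabb$abbb
  rot[5] = abaabbbbbaabb$abbba
  rot[6] = baabbbbbaabb$abbbaa
  rot[7] = aabbbbbaabb$abbbaab
  rot[8] = abbbbbaabb$abbbaaba
  rot[9] = bbbbbaabb$abbbaabaa
  rot[10] = bbbbaabb$abbbaabaab
  rot[11] = bbbaabb$abbbaabaabb
  rot[12] = bbaabb$abbbaabaabbb
  rot[13] = baabb$abbbaabaabbbb
  rot[14] = aabb$abbbaabaabbbbb
  rot[15] = abb$abbbaabaabbbbba
  rot[16] = bb$abbbaabaabbbbbaa
  rot[17] = b$abbbaabaabbbbbaab
  rot[18] = $abbbaabaabbbbbaabb
Sorted (with $ < everything):
  sorted[0] = $abbbaabaabbbbbaabb
  sorted[1] = aabaabbbbbaabb$abbb
  sorted[2] = aabb$abbbaabaabbbbb
  sorted[3] = aabbbbbaabb$abbbaab
  sorted[4] = abaabbbbbaabb$abbba
  sorted[5] = abb$abbbaabaabbbbba
  sorted[6] = abbbaabaabbbbbaabb$
  sorted[7] = abbbbbaabb$abbbaaba
  sorted[8] = b$abbbaabaabbbbbaab
  sorted[9] = baabaabbbbbaabb$abb
  sorted[10] = baabb$abbbaabaabbbb
  sorted[11] = baabbbbbaabb$abbbaa
  sorted[12] = bb$abbbaabaabbbbbaa
  sorted[13] = bbaabaabbbbbaabb$ab
  sorted[14] = bbaabb$abbbaabaabbb
  sorted[15] = bbbaabaabbbbbaabb$a
  sorted[16] = bbbaabb$abbbaabaabb
  sorted[17] = bbbbaabb$abbbaabaab
  sorted[18] = bbbbbaabb$abbbaabaa
sorted[11] = baabbbbbaabb$abbbaa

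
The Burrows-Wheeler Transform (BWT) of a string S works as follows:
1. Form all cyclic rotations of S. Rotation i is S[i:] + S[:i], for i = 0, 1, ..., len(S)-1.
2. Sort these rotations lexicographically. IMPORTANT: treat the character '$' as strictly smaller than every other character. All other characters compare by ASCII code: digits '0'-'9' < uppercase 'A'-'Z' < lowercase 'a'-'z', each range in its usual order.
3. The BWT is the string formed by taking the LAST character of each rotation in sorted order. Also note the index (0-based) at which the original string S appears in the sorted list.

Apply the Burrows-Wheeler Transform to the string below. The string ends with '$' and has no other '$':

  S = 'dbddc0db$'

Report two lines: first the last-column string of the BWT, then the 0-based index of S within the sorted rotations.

All 9 rotations (rotation i = S[i:]+S[:i]):
  rot[0] = dbddc0db$
  rot[1] = bddc0db$d
  rot[2] = ddc0db$db
  rot[3] = dc0db$dbd
  rot[4] = c0db$dbdd
  rot[5] = 0db$dbddc
  rot[6] = db$dbddc0
  rot[7] = b$dbddc0d
  rot[8] = $dbddc0db
Sorted (with $ < everything):
  sorted[0] = $dbddc0db  (last char: 'b')
  sorted[1] = 0db$dbddc  (last char: 'c')
  sorted[2] = b$dbddc0d  (last char: 'd')
  sorted[3] = bddc0db$d  (last char: 'd')
  sorted[4] = c0db$dbdd  (last char: 'd')
  sorted[5] = db$dbddc0  (last char: '0')
  sorted[6] = dbddc0db$  (last char: '$')
  sorted[7] = dc0db$dbd  (last char: 'd')
  sorted[8] = ddc0db$db  (last char: 'b')
Last column: bcddd0$db
Original string S is at sorted index 6

Answer: bcddd0$db
6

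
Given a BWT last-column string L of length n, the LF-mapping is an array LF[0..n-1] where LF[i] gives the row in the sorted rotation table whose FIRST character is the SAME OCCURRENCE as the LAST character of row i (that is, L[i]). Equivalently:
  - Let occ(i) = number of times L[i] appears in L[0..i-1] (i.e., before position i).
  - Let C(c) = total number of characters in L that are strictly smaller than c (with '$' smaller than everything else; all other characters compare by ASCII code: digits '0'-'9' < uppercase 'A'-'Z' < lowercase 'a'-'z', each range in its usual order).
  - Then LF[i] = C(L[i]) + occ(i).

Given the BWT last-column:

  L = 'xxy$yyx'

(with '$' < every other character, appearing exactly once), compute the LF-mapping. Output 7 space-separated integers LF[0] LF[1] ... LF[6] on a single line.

Char counts: '$':1, 'x':3, 'y':3
C (first-col start): C('$')=0, C('x')=1, C('y')=4
L[0]='x': occ=0, LF[0]=C('x')+0=1+0=1
L[1]='x': occ=1, LF[1]=C('x')+1=1+1=2
L[2]='y': occ=0, LF[2]=C('y')+0=4+0=4
L[3]='$': occ=0, LF[3]=C('$')+0=0+0=0
L[4]='y': occ=1, LF[4]=C('y')+1=4+1=5
L[5]='y': occ=2, LF[5]=C('y')+2=4+2=6
L[6]='x': occ=2, LF[6]=C('x')+2=1+2=3

Answer: 1 2 4 0 5 6 3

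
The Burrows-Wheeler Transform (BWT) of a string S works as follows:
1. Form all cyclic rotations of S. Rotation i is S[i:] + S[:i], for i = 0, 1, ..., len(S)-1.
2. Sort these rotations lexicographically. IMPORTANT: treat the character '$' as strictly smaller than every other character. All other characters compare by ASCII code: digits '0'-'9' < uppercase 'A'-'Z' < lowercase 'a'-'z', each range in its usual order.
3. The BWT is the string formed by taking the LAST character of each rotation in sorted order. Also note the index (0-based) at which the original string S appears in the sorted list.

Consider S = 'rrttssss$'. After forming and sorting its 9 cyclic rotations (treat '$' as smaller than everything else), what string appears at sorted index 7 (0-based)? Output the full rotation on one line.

All 9 rotations (rotation i = S[i:]+S[:i]):
  rot[0] = rrttssss$
  rot[1] = rttssss$r
  rot[2] = ttssss$rr
  rot[3] = tssss$rrt
  rot[4] = ssss$rrtt
  rot[5] = sss$rrtts
  rot[6] = ss$rrttss
  rot[7] = s$rrttsss
  rot[8] = $rrttssss
Sorted (with $ < everything):
  sorted[0] = $rrttssss
  sorted[1] = rrttssss$
  sorted[2] = rttssss$r
  sorted[3] = s$rrttsss
  sorted[4] = ss$rrttss
  sorted[5] = sss$rrtts
  sorted[6] = ssss$rrtt
  sorted[7] = tssss$rrt
  sorted[8] = ttssss$rr
sorted[7] = tssss$rrt

Answer: tssss$rrt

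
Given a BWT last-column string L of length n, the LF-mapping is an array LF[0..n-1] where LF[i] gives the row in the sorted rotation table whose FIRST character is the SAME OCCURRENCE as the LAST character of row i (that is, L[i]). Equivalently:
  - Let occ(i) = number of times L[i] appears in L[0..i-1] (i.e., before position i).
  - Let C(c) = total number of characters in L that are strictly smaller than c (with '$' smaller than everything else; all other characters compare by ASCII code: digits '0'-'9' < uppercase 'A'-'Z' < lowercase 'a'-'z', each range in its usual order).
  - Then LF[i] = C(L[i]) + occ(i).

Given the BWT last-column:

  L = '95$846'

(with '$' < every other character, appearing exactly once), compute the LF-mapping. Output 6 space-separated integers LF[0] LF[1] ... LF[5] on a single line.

Answer: 5 2 0 4 1 3

Derivation:
Char counts: '$':1, '4':1, '5':1, '6':1, '8':1, '9':1
C (first-col start): C('$')=0, C('4')=1, C('5')=2, C('6')=3, C('8')=4, C('9')=5
L[0]='9': occ=0, LF[0]=C('9')+0=5+0=5
L[1]='5': occ=0, LF[1]=C('5')+0=2+0=2
L[2]='$': occ=0, LF[2]=C('$')+0=0+0=0
L[3]='8': occ=0, LF[3]=C('8')+0=4+0=4
L[4]='4': occ=0, LF[4]=C('4')+0=1+0=1
L[5]='6': occ=0, LF[5]=C('6')+0=3+0=3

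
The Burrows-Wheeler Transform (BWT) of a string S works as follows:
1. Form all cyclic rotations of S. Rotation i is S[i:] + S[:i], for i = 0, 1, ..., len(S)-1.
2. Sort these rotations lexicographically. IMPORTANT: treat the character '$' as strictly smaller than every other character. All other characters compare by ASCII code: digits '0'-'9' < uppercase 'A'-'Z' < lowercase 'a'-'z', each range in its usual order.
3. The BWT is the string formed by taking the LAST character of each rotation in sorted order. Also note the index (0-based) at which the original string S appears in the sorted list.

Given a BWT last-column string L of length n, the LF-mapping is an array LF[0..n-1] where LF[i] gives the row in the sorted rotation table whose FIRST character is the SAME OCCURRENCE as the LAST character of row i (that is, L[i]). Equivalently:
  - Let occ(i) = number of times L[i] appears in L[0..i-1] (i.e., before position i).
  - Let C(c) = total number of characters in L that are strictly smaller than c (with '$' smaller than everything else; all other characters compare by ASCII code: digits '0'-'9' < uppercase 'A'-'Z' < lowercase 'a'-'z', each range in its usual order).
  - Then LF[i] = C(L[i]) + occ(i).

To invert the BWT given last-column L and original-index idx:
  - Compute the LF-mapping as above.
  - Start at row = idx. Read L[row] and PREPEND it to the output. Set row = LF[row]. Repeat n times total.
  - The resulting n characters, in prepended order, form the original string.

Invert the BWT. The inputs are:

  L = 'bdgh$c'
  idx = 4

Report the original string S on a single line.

Answer: gchdb$

Derivation:
LF mapping: 1 3 4 5 0 2
Walk LF starting at row 4, prepending L[row]:
  step 1: row=4, L[4]='$', prepend. Next row=LF[4]=0
  step 2: row=0, L[0]='b', prepend. Next row=LF[0]=1
  step 3: row=1, L[1]='d', prepend. Next row=LF[1]=3
  step 4: row=3, L[3]='h', prepend. Next row=LF[3]=5
  step 5: row=5, L[5]='c', prepend. Next row=LF[5]=2
  step 6: row=2, L[2]='g', prepend. Next row=LF[2]=4
Reversed output: gchdb$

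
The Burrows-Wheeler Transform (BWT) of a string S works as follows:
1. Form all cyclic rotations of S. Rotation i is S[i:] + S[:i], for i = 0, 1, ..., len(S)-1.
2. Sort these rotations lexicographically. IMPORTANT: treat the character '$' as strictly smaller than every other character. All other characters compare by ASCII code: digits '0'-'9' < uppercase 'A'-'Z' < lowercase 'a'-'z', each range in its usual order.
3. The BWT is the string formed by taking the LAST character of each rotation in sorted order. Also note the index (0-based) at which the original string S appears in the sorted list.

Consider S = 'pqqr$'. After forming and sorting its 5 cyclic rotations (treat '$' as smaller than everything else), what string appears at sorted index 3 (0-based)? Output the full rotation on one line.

All 5 rotations (rotation i = S[i:]+S[:i]):
  rot[0] = pqqr$
  rot[1] = qqr$p
  rot[2] = qr$pq
  rot[3] = r$pqq
  rot[4] = $pqqr
Sorted (with $ < everything):
  sorted[0] = $pqqr
  sorted[1] = pqqr$
  sorted[2] = qqr$p
  sorted[3] = qr$pq
  sorted[4] = r$pqq
sorted[3] = qr$pq

Answer: qr$pq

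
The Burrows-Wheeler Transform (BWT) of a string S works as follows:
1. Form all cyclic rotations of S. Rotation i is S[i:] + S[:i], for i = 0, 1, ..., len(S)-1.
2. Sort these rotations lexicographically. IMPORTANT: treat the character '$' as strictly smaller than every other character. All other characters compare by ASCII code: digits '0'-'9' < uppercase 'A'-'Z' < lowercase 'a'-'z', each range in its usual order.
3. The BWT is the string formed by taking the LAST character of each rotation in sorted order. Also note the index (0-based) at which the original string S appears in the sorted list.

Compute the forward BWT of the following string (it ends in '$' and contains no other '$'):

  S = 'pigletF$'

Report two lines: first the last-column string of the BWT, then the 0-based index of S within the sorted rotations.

Answer: Ftlipg$e
6

Derivation:
All 8 rotations (rotation i = S[i:]+S[:i]):
  rot[0] = pigletF$
  rot[1] = igletF$p
  rot[2] = gletF$pi
  rot[3] = letF$pig
  rot[4] = etF$pigl
  rot[5] = tF$pigle
  rot[6] = F$piglet
  rot[7] = $pigletF
Sorted (with $ < everything):
  sorted[0] = $pigletF  (last char: 'F')
  sorted[1] = F$piglet  (last char: 't')
  sorted[2] = etF$pigl  (last char: 'l')
  sorted[3] = gletF$pi  (last char: 'i')
  sorted[4] = igletF$p  (last char: 'p')
  sorted[5] = letF$pig  (last char: 'g')
  sorted[6] = pigletF$  (last char: '$')
  sorted[7] = tF$pigle  (last char: 'e')
Last column: Ftlipg$e
Original string S is at sorted index 6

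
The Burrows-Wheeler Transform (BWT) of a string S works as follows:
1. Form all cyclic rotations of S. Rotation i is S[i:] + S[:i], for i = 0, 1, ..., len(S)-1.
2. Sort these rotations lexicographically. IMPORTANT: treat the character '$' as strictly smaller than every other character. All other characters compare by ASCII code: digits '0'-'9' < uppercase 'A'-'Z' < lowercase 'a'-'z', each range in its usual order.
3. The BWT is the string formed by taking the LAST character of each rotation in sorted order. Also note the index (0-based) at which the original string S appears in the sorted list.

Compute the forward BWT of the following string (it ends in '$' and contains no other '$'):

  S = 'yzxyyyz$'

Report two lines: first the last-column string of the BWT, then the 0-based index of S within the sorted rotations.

All 8 rotations (rotation i = S[i:]+S[:i]):
  rot[0] = yzxyyyz$
  rot[1] = zxyyyz$y
  rot[2] = xyyyz$yz
  rot[3] = yyyz$yzx
  rot[4] = yyz$yzxy
  rot[5] = yz$yzxyy
  rot[6] = z$yzxyyy
  rot[7] = $yzxyyyz
Sorted (with $ < everything):
  sorted[0] = $yzxyyyz  (last char: 'z')
  sorted[1] = xyyyz$yz  (last char: 'z')
  sorted[2] = yyyz$yzx  (last char: 'x')
  sorted[3] = yyz$yzxy  (last char: 'y')
  sorted[4] = yz$yzxyy  (last char: 'y')
  sorted[5] = yzxyyyz$  (last char: '$')
  sorted[6] = z$yzxyyy  (last char: 'y')
  sorted[7] = zxyyyz$y  (last char: 'y')
Last column: zzxyy$yy
Original string S is at sorted index 5

Answer: zzxyy$yy
5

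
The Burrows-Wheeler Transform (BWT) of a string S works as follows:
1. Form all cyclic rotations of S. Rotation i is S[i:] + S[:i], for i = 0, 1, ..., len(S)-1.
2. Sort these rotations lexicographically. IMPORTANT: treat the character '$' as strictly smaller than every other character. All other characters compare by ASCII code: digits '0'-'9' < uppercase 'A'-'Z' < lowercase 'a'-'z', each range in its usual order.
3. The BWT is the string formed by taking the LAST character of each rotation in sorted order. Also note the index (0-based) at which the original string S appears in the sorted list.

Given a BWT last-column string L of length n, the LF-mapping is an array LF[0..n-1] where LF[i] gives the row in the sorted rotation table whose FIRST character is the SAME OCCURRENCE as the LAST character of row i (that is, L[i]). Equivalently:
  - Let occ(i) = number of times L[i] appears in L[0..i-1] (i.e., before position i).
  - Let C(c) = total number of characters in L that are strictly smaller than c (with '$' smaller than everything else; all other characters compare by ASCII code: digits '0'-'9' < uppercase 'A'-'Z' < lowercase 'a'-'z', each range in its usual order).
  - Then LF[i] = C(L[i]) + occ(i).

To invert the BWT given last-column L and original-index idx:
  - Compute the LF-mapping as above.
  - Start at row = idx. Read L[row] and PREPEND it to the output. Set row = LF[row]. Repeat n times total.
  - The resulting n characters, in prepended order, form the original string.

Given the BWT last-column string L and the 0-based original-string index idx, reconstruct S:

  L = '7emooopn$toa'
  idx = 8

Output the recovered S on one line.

LF mapping: 1 3 4 6 7 8 10 5 0 11 9 2
Walk LF starting at row 8, prepending L[row]:
  step 1: row=8, L[8]='$', prepend. Next row=LF[8]=0
  step 2: row=0, L[0]='7', prepend. Next row=LF[0]=1
  step 3: row=1, L[1]='e', prepend. Next row=LF[1]=3
  step 4: row=3, L[3]='o', prepend. Next row=LF[3]=6
  step 5: row=6, L[6]='p', prepend. Next row=LF[6]=10
  step 6: row=10, L[10]='o', prepend. Next row=LF[10]=9
  step 7: row=9, L[9]='t', prepend. Next row=LF[9]=11
  step 8: row=11, L[11]='a', prepend. Next row=LF[11]=2
  step 9: row=2, L[2]='m', prepend. Next row=LF[2]=4
  step 10: row=4, L[4]='o', prepend. Next row=LF[4]=7
  step 11: row=7, L[7]='n', prepend. Next row=LF[7]=5
  step 12: row=5, L[5]='o', prepend. Next row=LF[5]=8
Reversed output: onomatopoe7$

Answer: onomatopoe7$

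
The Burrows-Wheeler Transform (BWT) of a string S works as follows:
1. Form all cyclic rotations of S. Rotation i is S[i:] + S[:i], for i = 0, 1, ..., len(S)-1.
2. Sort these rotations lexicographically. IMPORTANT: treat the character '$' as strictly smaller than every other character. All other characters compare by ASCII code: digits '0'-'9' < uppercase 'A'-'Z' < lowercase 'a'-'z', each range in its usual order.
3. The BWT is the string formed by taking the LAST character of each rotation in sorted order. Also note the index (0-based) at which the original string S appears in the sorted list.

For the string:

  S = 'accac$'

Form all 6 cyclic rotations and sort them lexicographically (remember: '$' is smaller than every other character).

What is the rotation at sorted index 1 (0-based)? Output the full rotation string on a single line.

Answer: ac$acc

Derivation:
All 6 rotations (rotation i = S[i:]+S[:i]):
  rot[0] = accac$
  rot[1] = ccac$a
  rot[2] = cac$ac
  rot[3] = ac$acc
  rot[4] = c$acca
  rot[5] = $accac
Sorted (with $ < everything):
  sorted[0] = $accac
  sorted[1] = ac$acc
  sorted[2] = accac$
  sorted[3] = c$acca
  sorted[4] = cac$ac
  sorted[5] = ccac$a
sorted[1] = ac$acc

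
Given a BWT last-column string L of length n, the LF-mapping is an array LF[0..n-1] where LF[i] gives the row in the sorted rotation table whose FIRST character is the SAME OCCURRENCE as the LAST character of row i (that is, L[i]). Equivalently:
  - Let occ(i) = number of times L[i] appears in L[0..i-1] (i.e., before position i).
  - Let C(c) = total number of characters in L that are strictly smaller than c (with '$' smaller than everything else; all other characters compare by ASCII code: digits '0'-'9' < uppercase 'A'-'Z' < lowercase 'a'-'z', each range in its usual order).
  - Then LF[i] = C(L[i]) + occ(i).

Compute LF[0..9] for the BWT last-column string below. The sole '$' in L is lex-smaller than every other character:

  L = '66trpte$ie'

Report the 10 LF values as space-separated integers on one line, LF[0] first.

Answer: 1 2 8 7 6 9 3 0 5 4

Derivation:
Char counts: '$':1, '6':2, 'e':2, 'i':1, 'p':1, 'r':1, 't':2
C (first-col start): C('$')=0, C('6')=1, C('e')=3, C('i')=5, C('p')=6, C('r')=7, C('t')=8
L[0]='6': occ=0, LF[0]=C('6')+0=1+0=1
L[1]='6': occ=1, LF[1]=C('6')+1=1+1=2
L[2]='t': occ=0, LF[2]=C('t')+0=8+0=8
L[3]='r': occ=0, LF[3]=C('r')+0=7+0=7
L[4]='p': occ=0, LF[4]=C('p')+0=6+0=6
L[5]='t': occ=1, LF[5]=C('t')+1=8+1=9
L[6]='e': occ=0, LF[6]=C('e')+0=3+0=3
L[7]='$': occ=0, LF[7]=C('$')+0=0+0=0
L[8]='i': occ=0, LF[8]=C('i')+0=5+0=5
L[9]='e': occ=1, LF[9]=C('e')+1=3+1=4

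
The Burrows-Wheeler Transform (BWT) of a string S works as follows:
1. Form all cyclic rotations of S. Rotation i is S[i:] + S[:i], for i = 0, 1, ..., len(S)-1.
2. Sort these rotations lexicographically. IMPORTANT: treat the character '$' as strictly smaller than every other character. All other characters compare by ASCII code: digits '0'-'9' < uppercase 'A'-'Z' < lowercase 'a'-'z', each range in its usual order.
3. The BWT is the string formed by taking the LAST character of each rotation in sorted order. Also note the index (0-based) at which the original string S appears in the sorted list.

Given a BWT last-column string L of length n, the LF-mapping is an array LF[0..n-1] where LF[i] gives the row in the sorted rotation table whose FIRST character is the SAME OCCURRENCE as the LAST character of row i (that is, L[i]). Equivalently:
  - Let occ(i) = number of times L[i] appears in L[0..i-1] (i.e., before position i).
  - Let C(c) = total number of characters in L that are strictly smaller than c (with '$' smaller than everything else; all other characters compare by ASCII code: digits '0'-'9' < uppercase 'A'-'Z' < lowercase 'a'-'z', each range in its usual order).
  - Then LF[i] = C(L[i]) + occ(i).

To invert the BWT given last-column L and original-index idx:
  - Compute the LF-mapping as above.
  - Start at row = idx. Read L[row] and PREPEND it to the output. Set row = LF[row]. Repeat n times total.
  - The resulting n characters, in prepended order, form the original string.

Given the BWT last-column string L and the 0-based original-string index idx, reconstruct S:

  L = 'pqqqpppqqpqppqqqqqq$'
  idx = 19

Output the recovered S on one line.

Answer: qqqqqqqqppqpppqpqqp$

Derivation:
LF mapping: 1 8 9 10 2 3 4 11 12 5 13 6 7 14 15 16 17 18 19 0
Walk LF starting at row 19, prepending L[row]:
  step 1: row=19, L[19]='$', prepend. Next row=LF[19]=0
  step 2: row=0, L[0]='p', prepend. Next row=LF[0]=1
  step 3: row=1, L[1]='q', prepend. Next row=LF[1]=8
  step 4: row=8, L[8]='q', prepend. Next row=LF[8]=12
  step 5: row=12, L[12]='p', prepend. Next row=LF[12]=7
  step 6: row=7, L[7]='q', prepend. Next row=LF[7]=11
  step 7: row=11, L[11]='p', prepend. Next row=LF[11]=6
  step 8: row=6, L[6]='p', prepend. Next row=LF[6]=4
  step 9: row=4, L[4]='p', prepend. Next row=LF[4]=2
  step 10: row=2, L[2]='q', prepend. Next row=LF[2]=9
  step 11: row=9, L[9]='p', prepend. Next row=LF[9]=5
  step 12: row=5, L[5]='p', prepend. Next row=LF[5]=3
  step 13: row=3, L[3]='q', prepend. Next row=LF[3]=10
  step 14: row=10, L[10]='q', prepend. Next row=LF[10]=13
  step 15: row=13, L[13]='q', prepend. Next row=LF[13]=14
  step 16: row=14, L[14]='q', prepend. Next row=LF[14]=15
  step 17: row=15, L[15]='q', prepend. Next row=LF[15]=16
  step 18: row=16, L[16]='q', prepend. Next row=LF[16]=17
  step 19: row=17, L[17]='q', prepend. Next row=LF[17]=18
  step 20: row=18, L[18]='q', prepend. Next row=LF[18]=19
Reversed output: qqqqqqqqppqpppqpqqp$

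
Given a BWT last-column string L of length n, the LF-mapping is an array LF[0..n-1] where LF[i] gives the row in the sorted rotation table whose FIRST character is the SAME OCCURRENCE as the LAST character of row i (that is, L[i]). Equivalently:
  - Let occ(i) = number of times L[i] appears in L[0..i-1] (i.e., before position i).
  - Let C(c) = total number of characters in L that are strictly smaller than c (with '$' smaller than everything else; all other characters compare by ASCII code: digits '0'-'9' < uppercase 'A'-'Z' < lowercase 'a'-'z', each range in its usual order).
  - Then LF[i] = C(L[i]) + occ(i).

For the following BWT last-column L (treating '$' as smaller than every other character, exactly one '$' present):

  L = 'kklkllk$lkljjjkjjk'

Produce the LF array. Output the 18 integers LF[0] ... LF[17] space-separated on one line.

Answer: 6 7 13 8 14 15 9 0 16 10 17 1 2 3 11 4 5 12

Derivation:
Char counts: '$':1, 'j':5, 'k':7, 'l':5
C (first-col start): C('$')=0, C('j')=1, C('k')=6, C('l')=13
L[0]='k': occ=0, LF[0]=C('k')+0=6+0=6
L[1]='k': occ=1, LF[1]=C('k')+1=6+1=7
L[2]='l': occ=0, LF[2]=C('l')+0=13+0=13
L[3]='k': occ=2, LF[3]=C('k')+2=6+2=8
L[4]='l': occ=1, LF[4]=C('l')+1=13+1=14
L[5]='l': occ=2, LF[5]=C('l')+2=13+2=15
L[6]='k': occ=3, LF[6]=C('k')+3=6+3=9
L[7]='$': occ=0, LF[7]=C('$')+0=0+0=0
L[8]='l': occ=3, LF[8]=C('l')+3=13+3=16
L[9]='k': occ=4, LF[9]=C('k')+4=6+4=10
L[10]='l': occ=4, LF[10]=C('l')+4=13+4=17
L[11]='j': occ=0, LF[11]=C('j')+0=1+0=1
L[12]='j': occ=1, LF[12]=C('j')+1=1+1=2
L[13]='j': occ=2, LF[13]=C('j')+2=1+2=3
L[14]='k': occ=5, LF[14]=C('k')+5=6+5=11
L[15]='j': occ=3, LF[15]=C('j')+3=1+3=4
L[16]='j': occ=4, LF[16]=C('j')+4=1+4=5
L[17]='k': occ=6, LF[17]=C('k')+6=6+6=12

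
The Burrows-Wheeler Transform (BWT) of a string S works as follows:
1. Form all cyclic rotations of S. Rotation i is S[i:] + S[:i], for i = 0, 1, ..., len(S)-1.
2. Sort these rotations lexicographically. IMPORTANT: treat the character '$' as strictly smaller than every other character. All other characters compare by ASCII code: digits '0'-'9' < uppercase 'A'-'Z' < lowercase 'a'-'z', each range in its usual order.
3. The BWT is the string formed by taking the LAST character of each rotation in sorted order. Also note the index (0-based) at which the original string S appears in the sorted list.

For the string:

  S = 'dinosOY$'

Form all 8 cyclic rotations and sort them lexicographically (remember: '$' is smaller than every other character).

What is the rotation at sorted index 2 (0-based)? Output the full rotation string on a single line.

Answer: Y$dinosO

Derivation:
All 8 rotations (rotation i = S[i:]+S[:i]):
  rot[0] = dinosOY$
  rot[1] = inosOY$d
  rot[2] = nosOY$di
  rot[3] = osOY$din
  rot[4] = sOY$dino
  rot[5] = OY$dinos
  rot[6] = Y$dinosO
  rot[7] = $dinosOY
Sorted (with $ < everything):
  sorted[0] = $dinosOY
  sorted[1] = OY$dinos
  sorted[2] = Y$dinosO
  sorted[3] = dinosOY$
  sorted[4] = inosOY$d
  sorted[5] = nosOY$di
  sorted[6] = osOY$din
  sorted[7] = sOY$dino
sorted[2] = Y$dinosO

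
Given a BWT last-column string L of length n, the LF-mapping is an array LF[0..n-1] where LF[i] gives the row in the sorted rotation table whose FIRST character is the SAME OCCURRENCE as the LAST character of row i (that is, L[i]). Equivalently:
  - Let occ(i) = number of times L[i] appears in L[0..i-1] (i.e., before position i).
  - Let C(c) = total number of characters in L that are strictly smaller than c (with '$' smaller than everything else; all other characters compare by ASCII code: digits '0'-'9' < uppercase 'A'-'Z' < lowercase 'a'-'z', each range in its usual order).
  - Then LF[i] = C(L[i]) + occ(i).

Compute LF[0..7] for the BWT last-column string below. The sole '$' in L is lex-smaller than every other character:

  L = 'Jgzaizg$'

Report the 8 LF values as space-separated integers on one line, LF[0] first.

Char counts: '$':1, 'J':1, 'a':1, 'g':2, 'i':1, 'z':2
C (first-col start): C('$')=0, C('J')=1, C('a')=2, C('g')=3, C('i')=5, C('z')=6
L[0]='J': occ=0, LF[0]=C('J')+0=1+0=1
L[1]='g': occ=0, LF[1]=C('g')+0=3+0=3
L[2]='z': occ=0, LF[2]=C('z')+0=6+0=6
L[3]='a': occ=0, LF[3]=C('a')+0=2+0=2
L[4]='i': occ=0, LF[4]=C('i')+0=5+0=5
L[5]='z': occ=1, LF[5]=C('z')+1=6+1=7
L[6]='g': occ=1, LF[6]=C('g')+1=3+1=4
L[7]='$': occ=0, LF[7]=C('$')+0=0+0=0

Answer: 1 3 6 2 5 7 4 0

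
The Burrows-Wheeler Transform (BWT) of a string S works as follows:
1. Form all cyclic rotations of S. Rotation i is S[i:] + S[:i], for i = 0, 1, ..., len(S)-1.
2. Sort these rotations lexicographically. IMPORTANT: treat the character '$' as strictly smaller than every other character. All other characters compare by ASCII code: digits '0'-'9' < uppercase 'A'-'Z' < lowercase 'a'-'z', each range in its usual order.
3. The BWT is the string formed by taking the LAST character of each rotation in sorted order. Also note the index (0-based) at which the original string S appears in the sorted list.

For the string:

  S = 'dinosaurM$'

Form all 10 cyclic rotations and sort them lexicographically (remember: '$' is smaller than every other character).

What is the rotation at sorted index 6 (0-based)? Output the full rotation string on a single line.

Answer: osaurM$din

Derivation:
All 10 rotations (rotation i = S[i:]+S[:i]):
  rot[0] = dinosaurM$
  rot[1] = inosaurM$d
  rot[2] = nosaurM$di
  rot[3] = osaurM$din
  rot[4] = saurM$dino
  rot[5] = aurM$dinos
  rot[6] = urM$dinosa
  rot[7] = rM$dinosau
  rot[8] = M$dinosaur
  rot[9] = $dinosaurM
Sorted (with $ < everything):
  sorted[0] = $dinosaurM
  sorted[1] = M$dinosaur
  sorted[2] = aurM$dinos
  sorted[3] = dinosaurM$
  sorted[4] = inosaurM$d
  sorted[5] = nosaurM$di
  sorted[6] = osaurM$din
  sorted[7] = rM$dinosau
  sorted[8] = saurM$dino
  sorted[9] = urM$dinosa
sorted[6] = osaurM$din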